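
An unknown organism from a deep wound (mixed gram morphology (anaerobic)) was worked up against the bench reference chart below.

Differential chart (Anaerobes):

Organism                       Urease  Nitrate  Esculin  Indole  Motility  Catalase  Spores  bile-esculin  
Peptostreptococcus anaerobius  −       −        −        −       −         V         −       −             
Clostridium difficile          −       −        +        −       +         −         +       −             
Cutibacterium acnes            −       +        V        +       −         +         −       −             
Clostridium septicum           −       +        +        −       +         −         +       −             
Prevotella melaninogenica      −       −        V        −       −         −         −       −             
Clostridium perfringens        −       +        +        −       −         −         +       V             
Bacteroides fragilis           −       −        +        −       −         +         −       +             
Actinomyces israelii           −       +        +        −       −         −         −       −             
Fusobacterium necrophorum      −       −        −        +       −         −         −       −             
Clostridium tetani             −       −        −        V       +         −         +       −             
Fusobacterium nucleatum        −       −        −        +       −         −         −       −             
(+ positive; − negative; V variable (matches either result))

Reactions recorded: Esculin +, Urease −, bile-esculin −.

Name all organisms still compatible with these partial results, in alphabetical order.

Actinomyces israelii, Clostridium difficile, Clostridium perfringens, Clostridium septicum, Cutibacterium acnes, Prevotella melaninogenica

bile-esculin −: excludes Bacteroides fragilis — 10 left.
Urease −: all 10 remaining candidates are consistent.
Esculin +: excludes Peptostreptococcus anaerobius, Fusobacterium necrophorum, Clostridium tetani, Fusobacterium nucleatum — 6 left.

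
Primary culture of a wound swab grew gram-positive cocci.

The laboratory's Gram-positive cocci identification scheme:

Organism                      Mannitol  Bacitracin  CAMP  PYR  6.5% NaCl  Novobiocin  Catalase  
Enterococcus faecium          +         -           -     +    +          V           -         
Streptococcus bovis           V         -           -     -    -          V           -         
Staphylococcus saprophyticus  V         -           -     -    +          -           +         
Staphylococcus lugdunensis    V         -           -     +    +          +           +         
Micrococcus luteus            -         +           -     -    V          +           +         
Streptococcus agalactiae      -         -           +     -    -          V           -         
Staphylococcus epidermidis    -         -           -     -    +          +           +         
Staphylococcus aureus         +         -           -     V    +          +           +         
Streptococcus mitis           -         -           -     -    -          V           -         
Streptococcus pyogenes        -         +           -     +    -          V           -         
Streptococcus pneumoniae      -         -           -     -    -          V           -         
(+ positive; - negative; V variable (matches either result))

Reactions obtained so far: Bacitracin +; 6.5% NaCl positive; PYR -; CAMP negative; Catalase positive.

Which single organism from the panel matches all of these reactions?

Micrococcus luteus

6.5% NaCl +: excludes 5 organisms — 6 left.
PYR -: excludes Enterococcus faecium, Staphylococcus lugdunensis — 4 left.
CAMP -: all 4 remaining candidates are consistent.
Bacitracin +: excludes Staphylococcus saprophyticus, Staphylococcus epidermidis, Staphylococcus aureus — 1 left.
Catalase +: the one remaining candidate is consistent.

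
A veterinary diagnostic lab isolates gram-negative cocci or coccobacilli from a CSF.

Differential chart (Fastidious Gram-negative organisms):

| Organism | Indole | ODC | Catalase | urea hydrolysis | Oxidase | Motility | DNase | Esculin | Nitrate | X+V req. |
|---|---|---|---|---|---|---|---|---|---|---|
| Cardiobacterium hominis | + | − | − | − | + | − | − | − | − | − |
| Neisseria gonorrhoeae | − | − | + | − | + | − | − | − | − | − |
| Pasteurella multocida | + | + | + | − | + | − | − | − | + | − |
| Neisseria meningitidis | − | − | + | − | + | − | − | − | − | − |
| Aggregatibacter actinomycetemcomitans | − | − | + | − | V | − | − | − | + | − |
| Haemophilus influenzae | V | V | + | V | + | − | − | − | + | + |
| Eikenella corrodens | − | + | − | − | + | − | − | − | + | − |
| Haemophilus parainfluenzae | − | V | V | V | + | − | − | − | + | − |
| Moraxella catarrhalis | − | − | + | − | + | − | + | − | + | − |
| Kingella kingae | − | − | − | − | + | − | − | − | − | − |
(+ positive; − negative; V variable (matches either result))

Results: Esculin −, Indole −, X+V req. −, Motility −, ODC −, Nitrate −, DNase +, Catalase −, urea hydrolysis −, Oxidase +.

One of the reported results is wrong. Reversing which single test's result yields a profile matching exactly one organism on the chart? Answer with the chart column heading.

DNase

As reported, no row in the chart matches all 10 reactions.
Reversing DNase (to −) → unique match: Kingella kingae.
Reversing Nitrate → still no organism matches.
Reversing Motility → still no organism matches.
Reversing Oxidase → still no organism matches.
Reversing Indole → still no organism matches.
Reversing Esculin → still no organism matches.
Reversing ODC → still no organism matches.
Reversing X+V req. → still no organism matches.
Reversing Catalase → still no organism matches.
Reversing urea hydrolysis → still no organism matches.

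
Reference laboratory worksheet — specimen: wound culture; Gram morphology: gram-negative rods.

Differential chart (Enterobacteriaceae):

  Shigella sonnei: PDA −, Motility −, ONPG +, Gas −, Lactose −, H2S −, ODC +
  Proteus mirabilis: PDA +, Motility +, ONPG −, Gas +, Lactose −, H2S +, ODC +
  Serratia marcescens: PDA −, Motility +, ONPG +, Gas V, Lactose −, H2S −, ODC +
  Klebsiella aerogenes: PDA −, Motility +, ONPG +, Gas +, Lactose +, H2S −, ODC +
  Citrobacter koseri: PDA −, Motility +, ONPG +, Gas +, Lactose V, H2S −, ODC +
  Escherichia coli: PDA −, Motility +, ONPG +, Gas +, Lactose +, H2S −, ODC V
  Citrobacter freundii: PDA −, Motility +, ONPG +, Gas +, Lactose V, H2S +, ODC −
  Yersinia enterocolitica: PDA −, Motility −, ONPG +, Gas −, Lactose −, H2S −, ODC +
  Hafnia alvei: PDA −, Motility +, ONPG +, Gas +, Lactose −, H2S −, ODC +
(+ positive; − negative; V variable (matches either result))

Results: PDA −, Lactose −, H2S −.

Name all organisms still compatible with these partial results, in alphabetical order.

Citrobacter koseri, Hafnia alvei, Serratia marcescens, Shigella sonnei, Yersinia enterocolitica

Lactose −: excludes Klebsiella aerogenes, Escherichia coli — 7 left.
H2S −: excludes Proteus mirabilis, Citrobacter freundii — 5 left.
PDA −: all 5 remaining candidates are consistent.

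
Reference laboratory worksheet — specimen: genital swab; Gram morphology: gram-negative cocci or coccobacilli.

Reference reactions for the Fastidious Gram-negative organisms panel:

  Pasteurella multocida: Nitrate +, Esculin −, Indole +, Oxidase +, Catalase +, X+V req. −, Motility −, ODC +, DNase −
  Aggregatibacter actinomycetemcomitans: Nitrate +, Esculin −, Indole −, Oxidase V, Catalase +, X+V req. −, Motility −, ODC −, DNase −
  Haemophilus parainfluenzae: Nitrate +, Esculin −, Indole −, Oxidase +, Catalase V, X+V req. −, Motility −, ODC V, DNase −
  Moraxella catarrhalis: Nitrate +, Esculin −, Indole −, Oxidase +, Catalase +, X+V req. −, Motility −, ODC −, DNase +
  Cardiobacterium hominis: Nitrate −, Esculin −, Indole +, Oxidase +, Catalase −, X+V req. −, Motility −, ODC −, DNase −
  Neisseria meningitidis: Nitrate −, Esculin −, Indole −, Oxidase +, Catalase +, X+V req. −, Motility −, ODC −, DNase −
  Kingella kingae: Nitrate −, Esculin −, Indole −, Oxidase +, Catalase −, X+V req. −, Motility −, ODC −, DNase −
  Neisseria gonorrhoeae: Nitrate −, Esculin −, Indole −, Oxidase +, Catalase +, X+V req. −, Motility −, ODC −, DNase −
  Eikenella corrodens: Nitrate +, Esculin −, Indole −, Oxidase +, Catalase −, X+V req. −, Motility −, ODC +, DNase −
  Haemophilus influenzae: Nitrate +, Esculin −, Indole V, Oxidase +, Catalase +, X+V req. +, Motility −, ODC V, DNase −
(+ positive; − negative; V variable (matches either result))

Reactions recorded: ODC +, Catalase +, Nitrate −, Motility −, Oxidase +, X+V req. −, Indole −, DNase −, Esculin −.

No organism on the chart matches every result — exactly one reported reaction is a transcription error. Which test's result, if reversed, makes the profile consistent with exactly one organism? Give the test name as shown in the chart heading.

As reported, no row in the chart matches all 9 reactions.
Reversing Indole → still no organism matches.
Reversing Catalase → still no organism matches.
Reversing Motility → still no organism matches.
Reversing Oxidase → still no organism matches.
Reversing ODC → 2 organisms match (not unique).
Reversing X+V req. → still no organism matches.
Reversing DNase → still no organism matches.
Reversing Nitrate (to +) → unique match: Haemophilus parainfluenzae.
Reversing Esculin → still no organism matches.

Nitrate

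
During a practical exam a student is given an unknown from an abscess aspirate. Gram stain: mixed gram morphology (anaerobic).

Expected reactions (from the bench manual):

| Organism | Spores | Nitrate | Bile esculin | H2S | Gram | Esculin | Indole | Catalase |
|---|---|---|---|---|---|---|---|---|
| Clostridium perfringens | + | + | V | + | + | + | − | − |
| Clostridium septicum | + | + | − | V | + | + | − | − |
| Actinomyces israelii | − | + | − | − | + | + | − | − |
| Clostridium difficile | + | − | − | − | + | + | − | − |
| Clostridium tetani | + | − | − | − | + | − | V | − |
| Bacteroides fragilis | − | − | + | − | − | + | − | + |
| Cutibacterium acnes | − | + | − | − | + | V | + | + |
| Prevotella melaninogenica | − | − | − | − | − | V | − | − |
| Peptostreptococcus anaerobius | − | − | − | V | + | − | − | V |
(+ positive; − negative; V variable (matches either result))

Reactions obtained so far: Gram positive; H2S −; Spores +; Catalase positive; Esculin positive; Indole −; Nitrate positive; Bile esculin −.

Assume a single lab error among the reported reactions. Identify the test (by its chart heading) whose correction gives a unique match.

Catalase

As reported, no row in the chart matches all 8 reactions.
Reversing Catalase (to −) → unique match: Clostridium septicum.
Reversing Indole → still no organism matches.
Reversing Bile esculin → still no organism matches.
Reversing H2S → still no organism matches.
Reversing Spores → still no organism matches.
Reversing Nitrate → still no organism matches.
Reversing Gram → still no organism matches.
Reversing Esculin → still no organism matches.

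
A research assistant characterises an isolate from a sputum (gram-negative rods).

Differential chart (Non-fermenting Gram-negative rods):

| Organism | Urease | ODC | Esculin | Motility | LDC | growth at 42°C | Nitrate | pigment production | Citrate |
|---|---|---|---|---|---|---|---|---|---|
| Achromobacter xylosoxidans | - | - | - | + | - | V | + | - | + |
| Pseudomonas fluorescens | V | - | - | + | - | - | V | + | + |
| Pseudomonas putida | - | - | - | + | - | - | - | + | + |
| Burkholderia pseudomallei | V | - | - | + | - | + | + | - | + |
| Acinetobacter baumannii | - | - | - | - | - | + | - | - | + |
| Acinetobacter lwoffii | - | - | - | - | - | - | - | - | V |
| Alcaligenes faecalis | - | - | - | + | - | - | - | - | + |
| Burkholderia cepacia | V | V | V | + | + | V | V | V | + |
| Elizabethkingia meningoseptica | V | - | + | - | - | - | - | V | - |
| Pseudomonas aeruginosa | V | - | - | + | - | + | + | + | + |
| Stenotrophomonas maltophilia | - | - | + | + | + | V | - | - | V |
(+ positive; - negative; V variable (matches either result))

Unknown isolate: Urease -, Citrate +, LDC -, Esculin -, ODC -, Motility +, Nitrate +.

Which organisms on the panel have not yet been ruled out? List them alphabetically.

ODC -: all 11 remaining candidates are consistent.
Nitrate +: excludes 6 organisms — 5 left.
Esculin -: all 5 remaining candidates are consistent.
LDC -: excludes Burkholderia cepacia — 4 left.
Urease -: all 4 remaining candidates are consistent.
Citrate +: all 4 remaining candidates are consistent.
Motility +: all 4 remaining candidates are consistent.

Achromobacter xylosoxidans, Burkholderia pseudomallei, Pseudomonas aeruginosa, Pseudomonas fluorescens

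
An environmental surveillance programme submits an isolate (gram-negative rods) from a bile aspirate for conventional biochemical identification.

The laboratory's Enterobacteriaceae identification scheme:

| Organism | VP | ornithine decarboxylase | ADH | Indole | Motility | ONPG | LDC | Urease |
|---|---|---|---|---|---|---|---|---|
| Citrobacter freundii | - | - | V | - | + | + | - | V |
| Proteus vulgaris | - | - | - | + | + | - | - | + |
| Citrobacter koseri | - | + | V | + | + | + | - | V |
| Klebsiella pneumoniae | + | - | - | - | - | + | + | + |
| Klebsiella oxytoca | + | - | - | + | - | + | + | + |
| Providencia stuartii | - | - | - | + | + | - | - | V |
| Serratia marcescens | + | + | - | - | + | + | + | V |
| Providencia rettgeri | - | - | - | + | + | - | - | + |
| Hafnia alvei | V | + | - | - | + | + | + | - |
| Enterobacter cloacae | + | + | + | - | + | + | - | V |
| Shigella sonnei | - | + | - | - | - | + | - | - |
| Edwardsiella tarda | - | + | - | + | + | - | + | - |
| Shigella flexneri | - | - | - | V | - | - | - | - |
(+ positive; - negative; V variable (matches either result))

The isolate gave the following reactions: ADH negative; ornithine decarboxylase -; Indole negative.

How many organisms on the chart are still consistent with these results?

3

ADH -: excludes Enterobacter cloacae — 12 left.
Indole -: excludes 6 organisms — 6 left.
ornithine decarboxylase -: excludes Serratia marcescens, Hafnia alvei, Shigella sonnei — 3 left.
Still consistent: Citrobacter freundii, Klebsiella pneumoniae, Shigella flexneri.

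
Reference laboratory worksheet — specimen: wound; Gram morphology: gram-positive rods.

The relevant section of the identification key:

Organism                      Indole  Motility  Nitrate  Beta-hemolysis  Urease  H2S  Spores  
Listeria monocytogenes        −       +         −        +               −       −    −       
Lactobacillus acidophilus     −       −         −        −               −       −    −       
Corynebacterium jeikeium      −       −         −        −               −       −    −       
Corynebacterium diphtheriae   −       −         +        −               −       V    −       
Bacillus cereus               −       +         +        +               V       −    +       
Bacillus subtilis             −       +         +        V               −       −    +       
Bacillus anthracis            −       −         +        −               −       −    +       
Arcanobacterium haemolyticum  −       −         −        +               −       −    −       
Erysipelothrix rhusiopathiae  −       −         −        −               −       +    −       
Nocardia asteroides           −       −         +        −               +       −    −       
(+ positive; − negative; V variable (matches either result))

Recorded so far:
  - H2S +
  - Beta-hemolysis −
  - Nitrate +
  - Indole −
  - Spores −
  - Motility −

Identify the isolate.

Corynebacterium diphtheriae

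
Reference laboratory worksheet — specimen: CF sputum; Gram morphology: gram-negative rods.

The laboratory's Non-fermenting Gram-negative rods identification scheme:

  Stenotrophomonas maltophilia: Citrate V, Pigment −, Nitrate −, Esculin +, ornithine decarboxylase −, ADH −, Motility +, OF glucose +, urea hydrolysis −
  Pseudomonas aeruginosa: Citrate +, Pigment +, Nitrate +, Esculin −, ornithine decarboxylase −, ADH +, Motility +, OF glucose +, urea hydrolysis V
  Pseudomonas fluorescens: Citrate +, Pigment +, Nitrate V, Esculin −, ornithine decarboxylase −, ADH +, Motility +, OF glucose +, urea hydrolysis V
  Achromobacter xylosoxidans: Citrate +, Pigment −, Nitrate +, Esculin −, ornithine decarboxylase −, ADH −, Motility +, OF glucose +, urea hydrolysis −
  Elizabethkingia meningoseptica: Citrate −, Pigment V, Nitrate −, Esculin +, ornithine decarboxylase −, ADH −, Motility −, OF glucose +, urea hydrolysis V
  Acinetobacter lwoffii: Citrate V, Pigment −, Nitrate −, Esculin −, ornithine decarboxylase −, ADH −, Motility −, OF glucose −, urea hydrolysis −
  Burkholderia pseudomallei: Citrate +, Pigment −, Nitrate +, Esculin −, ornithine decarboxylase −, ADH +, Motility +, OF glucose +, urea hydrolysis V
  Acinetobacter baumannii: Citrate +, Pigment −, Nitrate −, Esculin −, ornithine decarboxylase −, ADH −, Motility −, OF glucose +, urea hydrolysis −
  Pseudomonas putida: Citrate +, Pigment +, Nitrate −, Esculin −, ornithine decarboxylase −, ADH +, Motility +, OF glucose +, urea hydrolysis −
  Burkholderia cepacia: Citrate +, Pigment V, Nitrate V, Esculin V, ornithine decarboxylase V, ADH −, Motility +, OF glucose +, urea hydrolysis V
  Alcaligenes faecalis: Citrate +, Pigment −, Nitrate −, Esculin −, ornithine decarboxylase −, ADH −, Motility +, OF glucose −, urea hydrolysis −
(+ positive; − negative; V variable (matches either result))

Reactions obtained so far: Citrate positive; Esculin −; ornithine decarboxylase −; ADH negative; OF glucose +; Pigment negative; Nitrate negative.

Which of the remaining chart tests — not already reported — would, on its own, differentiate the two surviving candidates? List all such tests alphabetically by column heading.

Pigment −: excludes Pseudomonas aeruginosa, Pseudomonas fluorescens, Pseudomonas putida — 8 left.
Nitrate −: excludes Achromobacter xylosoxidans, Burkholderia pseudomallei — 6 left.
OF glucose +: excludes Acinetobacter lwoffii, Alcaligenes faecalis — 4 left.
ADH −: all 4 remaining candidates are consistent.
Citrate +: excludes Elizabethkingia meningoseptica — 3 left.
ornithine decarboxylase −: all 3 remaining candidates are consistent.
Esculin −: excludes Stenotrophomonas maltophilia — 2 left.
Two candidates remain: Acinetobacter baumannii and Burkholderia cepacia.
  Motility: Acinetobacter baumannii −, Burkholderia cepacia + — discriminates.
  urea hydrolysis: − vs V — variable for at least one, does not separate.

Motility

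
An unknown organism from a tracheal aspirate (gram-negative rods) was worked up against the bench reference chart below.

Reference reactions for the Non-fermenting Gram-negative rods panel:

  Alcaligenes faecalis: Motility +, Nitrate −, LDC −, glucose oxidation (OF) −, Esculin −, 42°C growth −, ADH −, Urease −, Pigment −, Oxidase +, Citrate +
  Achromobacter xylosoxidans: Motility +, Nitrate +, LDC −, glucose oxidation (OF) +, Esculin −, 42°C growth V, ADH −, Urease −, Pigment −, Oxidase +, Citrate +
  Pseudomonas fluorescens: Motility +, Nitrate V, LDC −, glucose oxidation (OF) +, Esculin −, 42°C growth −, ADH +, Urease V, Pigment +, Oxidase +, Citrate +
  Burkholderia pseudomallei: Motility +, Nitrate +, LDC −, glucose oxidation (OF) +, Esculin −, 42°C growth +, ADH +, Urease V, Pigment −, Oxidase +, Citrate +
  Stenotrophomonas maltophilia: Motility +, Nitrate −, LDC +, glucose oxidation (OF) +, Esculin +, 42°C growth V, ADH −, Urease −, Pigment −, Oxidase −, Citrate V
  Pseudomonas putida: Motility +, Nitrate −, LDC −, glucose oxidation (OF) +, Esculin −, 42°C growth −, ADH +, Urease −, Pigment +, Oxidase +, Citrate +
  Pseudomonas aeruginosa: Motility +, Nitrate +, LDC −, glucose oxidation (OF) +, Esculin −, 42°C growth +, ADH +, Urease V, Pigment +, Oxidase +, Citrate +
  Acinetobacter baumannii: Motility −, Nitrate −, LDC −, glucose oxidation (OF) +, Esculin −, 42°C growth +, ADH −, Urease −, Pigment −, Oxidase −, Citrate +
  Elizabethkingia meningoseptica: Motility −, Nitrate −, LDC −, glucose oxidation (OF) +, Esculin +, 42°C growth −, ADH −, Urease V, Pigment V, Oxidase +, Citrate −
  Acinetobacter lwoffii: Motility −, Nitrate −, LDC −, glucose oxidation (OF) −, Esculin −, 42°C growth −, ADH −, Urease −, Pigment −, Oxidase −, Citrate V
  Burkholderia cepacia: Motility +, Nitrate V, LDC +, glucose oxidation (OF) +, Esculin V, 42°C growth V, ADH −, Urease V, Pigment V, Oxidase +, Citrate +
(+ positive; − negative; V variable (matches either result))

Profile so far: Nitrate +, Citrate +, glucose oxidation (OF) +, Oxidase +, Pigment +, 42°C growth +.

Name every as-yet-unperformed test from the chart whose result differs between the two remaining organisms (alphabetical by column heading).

Pigment +: excludes 6 organisms — 5 left.
glucose oxidation (OF) +: all 5 remaining candidates are consistent.
Oxidase +: all 5 remaining candidates are consistent.
Nitrate +: excludes Pseudomonas putida, Elizabethkingia meningoseptica — 3 left.
Citrate +: all 3 remaining candidates are consistent.
42°C growth +: excludes Pseudomonas fluorescens — 2 left.
Two candidates remain: Burkholderia cepacia and Pseudomonas aeruginosa.
  Motility: + vs + — same for both, does not separate.
  LDC: Burkholderia cepacia +, Pseudomonas aeruginosa − — discriminates.
  Esculin: V vs − — variable for at least one, does not separate.
  ADH: Burkholderia cepacia −, Pseudomonas aeruginosa + — discriminates.
  Urease: V vs V — variable for at least one, does not separate.

ADH, LDC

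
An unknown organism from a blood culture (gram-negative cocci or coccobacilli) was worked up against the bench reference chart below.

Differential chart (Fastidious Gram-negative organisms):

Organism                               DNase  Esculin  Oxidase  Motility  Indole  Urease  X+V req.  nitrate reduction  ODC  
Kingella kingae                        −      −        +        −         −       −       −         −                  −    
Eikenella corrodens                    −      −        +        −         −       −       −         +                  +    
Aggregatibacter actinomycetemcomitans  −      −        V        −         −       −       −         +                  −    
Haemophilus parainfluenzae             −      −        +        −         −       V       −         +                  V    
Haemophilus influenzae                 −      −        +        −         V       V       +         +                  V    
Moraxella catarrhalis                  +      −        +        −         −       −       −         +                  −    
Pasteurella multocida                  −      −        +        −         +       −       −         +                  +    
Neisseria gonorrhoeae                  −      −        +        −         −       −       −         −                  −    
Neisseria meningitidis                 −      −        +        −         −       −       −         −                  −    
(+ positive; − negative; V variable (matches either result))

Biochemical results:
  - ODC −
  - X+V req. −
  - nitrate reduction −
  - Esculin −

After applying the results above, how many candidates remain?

Esculin −: all 9 remaining candidates are consistent.
ODC −: excludes Eikenella corrodens, Pasteurella multocida — 7 left.
X+V req. −: excludes Haemophilus influenzae — 6 left.
nitrate reduction −: excludes Aggregatibacter actinomycetemcomitans, Haemophilus parainfluenzae, Moraxella catarrhalis — 3 left.
Still consistent: Kingella kingae, Neisseria gonorrhoeae, Neisseria meningitidis.

3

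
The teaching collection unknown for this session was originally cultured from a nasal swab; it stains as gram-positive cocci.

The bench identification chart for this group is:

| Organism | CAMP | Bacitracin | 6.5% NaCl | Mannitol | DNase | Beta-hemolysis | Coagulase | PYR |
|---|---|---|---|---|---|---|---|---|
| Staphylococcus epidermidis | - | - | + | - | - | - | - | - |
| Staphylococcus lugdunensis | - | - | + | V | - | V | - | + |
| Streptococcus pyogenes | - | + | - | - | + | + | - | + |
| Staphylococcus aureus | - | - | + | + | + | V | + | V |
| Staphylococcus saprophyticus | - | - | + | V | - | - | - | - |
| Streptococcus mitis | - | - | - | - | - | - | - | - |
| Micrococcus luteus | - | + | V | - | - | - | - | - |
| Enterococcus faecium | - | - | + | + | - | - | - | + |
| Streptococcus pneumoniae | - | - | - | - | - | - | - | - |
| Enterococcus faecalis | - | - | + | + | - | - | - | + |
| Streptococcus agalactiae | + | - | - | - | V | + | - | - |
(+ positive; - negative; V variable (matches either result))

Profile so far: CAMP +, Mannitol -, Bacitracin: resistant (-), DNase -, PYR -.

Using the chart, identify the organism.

Streptococcus agalactiae

DNase -: excludes Streptococcus pyogenes, Staphylococcus aureus — 9 left.
PYR -: excludes Staphylococcus lugdunensis, Enterococcus faecium, Enterococcus faecalis — 6 left.
CAMP +: excludes 5 organisms — 1 left.
Bacitracin -: the one remaining candidate is consistent.
Mannitol -: the one remaining candidate is consistent.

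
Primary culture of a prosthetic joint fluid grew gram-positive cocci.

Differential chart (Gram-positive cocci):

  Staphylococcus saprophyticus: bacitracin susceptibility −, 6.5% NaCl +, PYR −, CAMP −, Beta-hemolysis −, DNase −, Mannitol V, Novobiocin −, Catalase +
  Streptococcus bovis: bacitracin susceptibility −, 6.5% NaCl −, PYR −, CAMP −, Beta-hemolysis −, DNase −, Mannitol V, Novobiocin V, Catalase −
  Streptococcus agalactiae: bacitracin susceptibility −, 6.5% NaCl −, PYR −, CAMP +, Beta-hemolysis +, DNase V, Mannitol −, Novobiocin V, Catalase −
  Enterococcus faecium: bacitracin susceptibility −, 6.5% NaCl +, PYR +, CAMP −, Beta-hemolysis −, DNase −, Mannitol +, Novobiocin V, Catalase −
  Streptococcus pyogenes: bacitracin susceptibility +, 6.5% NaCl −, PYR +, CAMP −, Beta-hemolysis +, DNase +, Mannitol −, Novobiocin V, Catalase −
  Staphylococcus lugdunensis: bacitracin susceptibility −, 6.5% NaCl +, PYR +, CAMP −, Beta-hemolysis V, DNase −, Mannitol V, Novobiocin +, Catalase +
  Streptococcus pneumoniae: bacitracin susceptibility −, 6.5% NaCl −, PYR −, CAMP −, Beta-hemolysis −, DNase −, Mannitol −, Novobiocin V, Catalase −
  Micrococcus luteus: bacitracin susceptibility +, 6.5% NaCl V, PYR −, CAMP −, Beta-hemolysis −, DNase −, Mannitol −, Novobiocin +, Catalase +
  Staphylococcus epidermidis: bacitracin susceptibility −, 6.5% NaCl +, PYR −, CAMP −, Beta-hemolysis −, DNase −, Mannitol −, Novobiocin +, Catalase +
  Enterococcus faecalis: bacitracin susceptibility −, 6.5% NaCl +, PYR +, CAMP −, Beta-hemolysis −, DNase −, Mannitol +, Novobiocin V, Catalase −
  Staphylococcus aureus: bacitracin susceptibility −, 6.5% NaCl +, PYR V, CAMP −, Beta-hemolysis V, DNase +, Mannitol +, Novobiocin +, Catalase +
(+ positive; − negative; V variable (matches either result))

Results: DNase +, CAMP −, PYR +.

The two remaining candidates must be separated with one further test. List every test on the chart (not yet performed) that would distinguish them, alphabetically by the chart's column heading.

6.5% NaCl, bacitracin susceptibility, Catalase, Mannitol

PYR +: excludes 6 organisms — 5 left.
CAMP −: all 5 remaining candidates are consistent.
DNase +: excludes Enterococcus faecium, Staphylococcus lugdunensis, Enterococcus faecalis — 2 left.
Two candidates remain: Staphylococcus aureus and Streptococcus pyogenes.
  bacitracin susceptibility: Staphylococcus aureus −, Streptococcus pyogenes + — discriminates.
  6.5% NaCl: Staphylococcus aureus +, Streptococcus pyogenes − — discriminates.
  Beta-hemolysis: V vs + — variable for at least one, does not separate.
  Mannitol: Staphylococcus aureus +, Streptococcus pyogenes − — discriminates.
  Novobiocin: + vs V — variable for at least one, does not separate.
  Catalase: Staphylococcus aureus +, Streptococcus pyogenes − — discriminates.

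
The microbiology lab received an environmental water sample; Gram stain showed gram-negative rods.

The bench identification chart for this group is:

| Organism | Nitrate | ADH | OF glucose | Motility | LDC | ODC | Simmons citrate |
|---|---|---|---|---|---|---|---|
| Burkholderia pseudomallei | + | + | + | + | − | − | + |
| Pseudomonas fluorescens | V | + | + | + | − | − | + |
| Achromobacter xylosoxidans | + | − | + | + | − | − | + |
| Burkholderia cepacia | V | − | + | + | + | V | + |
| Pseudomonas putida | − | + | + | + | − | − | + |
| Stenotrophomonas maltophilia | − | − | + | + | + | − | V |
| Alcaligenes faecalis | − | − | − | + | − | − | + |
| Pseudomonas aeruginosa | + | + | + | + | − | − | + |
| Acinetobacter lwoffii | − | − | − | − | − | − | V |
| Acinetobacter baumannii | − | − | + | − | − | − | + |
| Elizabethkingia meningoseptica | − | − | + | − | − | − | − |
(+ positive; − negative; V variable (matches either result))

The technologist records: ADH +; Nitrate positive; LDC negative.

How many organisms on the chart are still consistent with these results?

3

LDC −: excludes Burkholderia cepacia, Stenotrophomonas maltophilia — 9 left.
ADH +: excludes 5 organisms — 4 left.
Nitrate +: excludes Pseudomonas putida — 3 left.
Still consistent: Burkholderia pseudomallei, Pseudomonas aeruginosa, Pseudomonas fluorescens.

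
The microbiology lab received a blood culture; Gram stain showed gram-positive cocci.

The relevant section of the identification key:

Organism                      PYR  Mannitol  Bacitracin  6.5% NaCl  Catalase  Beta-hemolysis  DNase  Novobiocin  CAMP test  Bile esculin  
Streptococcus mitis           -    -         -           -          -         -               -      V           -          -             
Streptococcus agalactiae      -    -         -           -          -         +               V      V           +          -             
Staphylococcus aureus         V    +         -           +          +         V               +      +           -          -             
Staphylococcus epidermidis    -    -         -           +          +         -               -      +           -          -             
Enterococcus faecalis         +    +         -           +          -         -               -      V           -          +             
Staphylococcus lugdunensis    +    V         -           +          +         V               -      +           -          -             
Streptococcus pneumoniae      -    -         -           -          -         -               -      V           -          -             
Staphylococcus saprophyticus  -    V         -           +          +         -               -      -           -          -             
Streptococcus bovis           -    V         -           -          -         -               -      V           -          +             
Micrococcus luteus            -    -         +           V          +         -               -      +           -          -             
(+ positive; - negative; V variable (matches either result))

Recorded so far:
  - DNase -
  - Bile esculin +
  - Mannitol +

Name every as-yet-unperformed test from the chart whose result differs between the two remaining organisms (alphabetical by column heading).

Bile esculin +: excludes 8 organisms — 2 left.
Mannitol +: all 2 remaining candidates are consistent.
DNase -: all 2 remaining candidates are consistent.
Two candidates remain: Enterococcus faecalis and Streptococcus bovis.
  PYR: Enterococcus faecalis +, Streptococcus bovis - — discriminates.
  Bacitracin: - vs - — same for both, does not separate.
  6.5% NaCl: Enterococcus faecalis +, Streptococcus bovis - — discriminates.
  Catalase: - vs - — same for both, does not separate.
  Beta-hemolysis: - vs - — same for both, does not separate.
  Novobiocin: V vs V — variable for at least one, does not separate.
  CAMP test: - vs - — same for both, does not separate.

6.5% NaCl, PYR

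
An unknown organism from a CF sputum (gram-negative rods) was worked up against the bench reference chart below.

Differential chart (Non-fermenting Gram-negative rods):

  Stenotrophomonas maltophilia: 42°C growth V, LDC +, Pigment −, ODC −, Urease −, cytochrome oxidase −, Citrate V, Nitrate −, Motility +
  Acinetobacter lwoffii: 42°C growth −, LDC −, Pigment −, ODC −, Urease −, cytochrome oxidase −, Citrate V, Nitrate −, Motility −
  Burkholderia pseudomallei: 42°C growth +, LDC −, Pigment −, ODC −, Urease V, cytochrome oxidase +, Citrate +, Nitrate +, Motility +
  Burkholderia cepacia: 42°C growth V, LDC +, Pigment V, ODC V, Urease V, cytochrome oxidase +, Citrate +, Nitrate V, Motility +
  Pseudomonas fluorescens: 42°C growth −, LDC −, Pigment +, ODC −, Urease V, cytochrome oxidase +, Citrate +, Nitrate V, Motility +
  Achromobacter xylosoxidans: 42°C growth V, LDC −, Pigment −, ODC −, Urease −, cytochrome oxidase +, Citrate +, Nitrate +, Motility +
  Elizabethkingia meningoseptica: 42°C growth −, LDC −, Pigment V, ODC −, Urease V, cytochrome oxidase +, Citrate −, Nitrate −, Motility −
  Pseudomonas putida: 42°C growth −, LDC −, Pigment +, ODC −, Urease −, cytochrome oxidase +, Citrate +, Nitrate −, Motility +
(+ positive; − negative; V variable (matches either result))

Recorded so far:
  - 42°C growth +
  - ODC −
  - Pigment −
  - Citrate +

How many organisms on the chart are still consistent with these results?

4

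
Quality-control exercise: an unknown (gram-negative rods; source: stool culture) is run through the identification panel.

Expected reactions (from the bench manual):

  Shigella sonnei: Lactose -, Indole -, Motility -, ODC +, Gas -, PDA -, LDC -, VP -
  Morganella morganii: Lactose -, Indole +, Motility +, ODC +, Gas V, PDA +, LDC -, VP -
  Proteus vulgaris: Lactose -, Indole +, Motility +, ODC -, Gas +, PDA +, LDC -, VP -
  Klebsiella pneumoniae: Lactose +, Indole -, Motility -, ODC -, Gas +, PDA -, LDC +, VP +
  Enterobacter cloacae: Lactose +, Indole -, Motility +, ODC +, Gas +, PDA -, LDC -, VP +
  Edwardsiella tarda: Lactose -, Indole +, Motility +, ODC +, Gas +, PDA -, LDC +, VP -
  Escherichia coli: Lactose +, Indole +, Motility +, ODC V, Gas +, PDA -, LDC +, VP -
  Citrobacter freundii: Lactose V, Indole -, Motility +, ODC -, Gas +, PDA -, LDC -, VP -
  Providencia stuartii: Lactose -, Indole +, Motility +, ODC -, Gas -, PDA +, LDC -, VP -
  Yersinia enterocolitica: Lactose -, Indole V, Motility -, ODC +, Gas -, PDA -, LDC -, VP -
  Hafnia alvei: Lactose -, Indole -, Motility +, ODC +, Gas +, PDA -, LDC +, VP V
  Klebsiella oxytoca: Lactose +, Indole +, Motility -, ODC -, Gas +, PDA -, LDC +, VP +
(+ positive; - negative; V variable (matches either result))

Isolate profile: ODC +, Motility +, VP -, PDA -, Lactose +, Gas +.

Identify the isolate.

Escherichia coli

VP -: excludes Klebsiella pneumoniae, Enterobacter cloacae, Klebsiella oxytoca — 9 left.
Gas +: excludes Shigella sonnei, Providencia stuartii, Yersinia enterocolitica — 6 left.
Lactose +: excludes Morganella morganii, Proteus vulgaris, Edwardsiella tarda, Hafnia alvei — 2 left.
PDA -: all 2 remaining candidates are consistent.
ODC +: excludes Citrobacter freundii — 1 left.
Motility +: the one remaining candidate is consistent.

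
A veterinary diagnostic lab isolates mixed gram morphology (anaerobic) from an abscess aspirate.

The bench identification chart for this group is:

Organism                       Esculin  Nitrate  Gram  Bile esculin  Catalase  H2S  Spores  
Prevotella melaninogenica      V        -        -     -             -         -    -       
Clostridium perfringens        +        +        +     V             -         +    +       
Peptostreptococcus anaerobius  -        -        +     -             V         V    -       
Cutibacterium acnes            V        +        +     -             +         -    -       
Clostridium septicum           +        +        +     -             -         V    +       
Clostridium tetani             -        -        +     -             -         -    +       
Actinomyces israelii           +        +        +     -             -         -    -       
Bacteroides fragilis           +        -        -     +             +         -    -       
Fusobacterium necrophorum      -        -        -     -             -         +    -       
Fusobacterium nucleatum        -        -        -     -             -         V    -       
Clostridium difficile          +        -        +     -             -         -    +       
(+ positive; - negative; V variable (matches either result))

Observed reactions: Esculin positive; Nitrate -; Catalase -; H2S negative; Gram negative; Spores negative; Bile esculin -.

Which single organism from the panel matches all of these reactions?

Prevotella melaninogenica

Esculin +: excludes Peptostreptococcus anaerobius, Clostridium tetani, Fusobacterium necrophorum, Fusobacterium nucleatum — 7 left.
H2S -: excludes Clostridium perfringens — 6 left.
Spores -: excludes Clostridium septicum, Clostridium difficile — 4 left.
Bile esculin -: excludes Bacteroides fragilis — 3 left.
Catalase -: excludes Cutibacterium acnes — 2 left.
Gram -: excludes Actinomyces israelii — 1 left.
Nitrate -: the one remaining candidate is consistent.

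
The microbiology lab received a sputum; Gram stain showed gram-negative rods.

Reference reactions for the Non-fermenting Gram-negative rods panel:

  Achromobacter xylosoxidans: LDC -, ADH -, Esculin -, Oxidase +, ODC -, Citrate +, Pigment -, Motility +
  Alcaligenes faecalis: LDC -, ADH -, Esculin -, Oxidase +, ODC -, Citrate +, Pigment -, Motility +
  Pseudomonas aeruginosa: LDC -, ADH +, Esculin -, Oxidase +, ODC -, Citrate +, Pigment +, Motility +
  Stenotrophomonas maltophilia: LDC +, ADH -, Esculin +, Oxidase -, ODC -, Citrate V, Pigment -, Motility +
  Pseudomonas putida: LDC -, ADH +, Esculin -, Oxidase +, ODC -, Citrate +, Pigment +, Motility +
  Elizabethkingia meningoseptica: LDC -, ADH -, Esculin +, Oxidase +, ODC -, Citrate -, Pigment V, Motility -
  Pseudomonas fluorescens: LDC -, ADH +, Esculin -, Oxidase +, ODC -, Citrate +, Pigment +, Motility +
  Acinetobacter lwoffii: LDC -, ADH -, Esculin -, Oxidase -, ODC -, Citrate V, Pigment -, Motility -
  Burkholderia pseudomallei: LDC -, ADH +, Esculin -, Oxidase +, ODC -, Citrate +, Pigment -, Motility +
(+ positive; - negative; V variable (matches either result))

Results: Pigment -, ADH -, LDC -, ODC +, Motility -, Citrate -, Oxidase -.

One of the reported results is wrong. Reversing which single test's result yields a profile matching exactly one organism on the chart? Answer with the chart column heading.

ODC

As reported, no row in the chart matches all 7 reactions.
Reversing ADH → still no organism matches.
Reversing Motility → still no organism matches.
Reversing Oxidase → still no organism matches.
Reversing Citrate → still no organism matches.
Reversing ODC (to -) → unique match: Acinetobacter lwoffii.
Reversing LDC → still no organism matches.
Reversing Pigment → still no organism matches.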